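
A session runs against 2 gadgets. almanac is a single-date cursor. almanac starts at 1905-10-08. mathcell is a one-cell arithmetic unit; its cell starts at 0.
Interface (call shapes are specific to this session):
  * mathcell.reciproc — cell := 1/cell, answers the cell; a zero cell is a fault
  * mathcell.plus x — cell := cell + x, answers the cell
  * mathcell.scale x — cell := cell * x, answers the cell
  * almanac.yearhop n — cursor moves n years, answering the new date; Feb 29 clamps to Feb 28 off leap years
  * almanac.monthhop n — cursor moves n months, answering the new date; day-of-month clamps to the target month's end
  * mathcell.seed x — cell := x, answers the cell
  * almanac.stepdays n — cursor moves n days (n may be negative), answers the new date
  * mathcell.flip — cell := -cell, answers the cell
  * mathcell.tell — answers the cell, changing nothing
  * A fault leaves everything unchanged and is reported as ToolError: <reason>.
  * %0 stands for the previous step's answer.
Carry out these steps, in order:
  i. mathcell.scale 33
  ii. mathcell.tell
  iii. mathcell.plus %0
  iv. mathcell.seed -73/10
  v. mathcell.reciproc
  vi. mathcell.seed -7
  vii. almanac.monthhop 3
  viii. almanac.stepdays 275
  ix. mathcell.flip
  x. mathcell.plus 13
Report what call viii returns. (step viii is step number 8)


Step: scale[x: 33]
Result: 0
Step: tell[]
Result: 0
Step: plus[x: %0]
Result: 0
Step: seed[x: -73/10]
Result: -73/10
Step: reciproc[]
Result: -10/73
Step: seed[x: -7]
Result: -7
Step: monthhop[n: 3]
Result: 1906-01-08
Step: stepdays[n: 275]
Result: 1906-10-10
Step: flip[]
Result: 7
Step: plus[x: 13]
Result: 20

Answer: 1906-10-10


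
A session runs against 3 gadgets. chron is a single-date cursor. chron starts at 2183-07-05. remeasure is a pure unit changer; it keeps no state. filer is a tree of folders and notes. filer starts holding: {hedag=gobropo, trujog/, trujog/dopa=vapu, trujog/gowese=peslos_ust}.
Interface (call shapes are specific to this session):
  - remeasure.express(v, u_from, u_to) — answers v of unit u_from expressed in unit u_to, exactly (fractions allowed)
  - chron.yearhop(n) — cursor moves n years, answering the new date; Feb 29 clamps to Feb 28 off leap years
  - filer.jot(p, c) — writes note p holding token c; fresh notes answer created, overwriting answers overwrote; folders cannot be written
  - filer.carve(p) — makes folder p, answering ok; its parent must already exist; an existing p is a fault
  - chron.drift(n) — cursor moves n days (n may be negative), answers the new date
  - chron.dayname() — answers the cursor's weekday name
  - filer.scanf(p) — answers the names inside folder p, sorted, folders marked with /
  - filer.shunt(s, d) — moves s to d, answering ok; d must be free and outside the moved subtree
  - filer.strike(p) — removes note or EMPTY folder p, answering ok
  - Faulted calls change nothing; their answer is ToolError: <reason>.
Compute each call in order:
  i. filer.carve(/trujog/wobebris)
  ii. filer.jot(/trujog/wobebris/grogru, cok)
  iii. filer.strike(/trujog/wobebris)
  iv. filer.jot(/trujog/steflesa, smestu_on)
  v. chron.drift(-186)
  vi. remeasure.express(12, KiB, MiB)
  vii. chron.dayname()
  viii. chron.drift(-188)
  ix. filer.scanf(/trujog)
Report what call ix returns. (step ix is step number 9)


CALL filer.carve[p=/trujog/wobebris]
RET  ok
CALL filer.jot[p=/trujog/wobebris/grogru; c=cok]
RET  created
CALL filer.strike[p=/trujog/wobebris]
RET  ToolError: not empty
CALL filer.jot[p=/trujog/steflesa; c=smestu_on]
RET  created
CALL chron.drift[n=-186]
RET  2182-12-31
CALL remeasure.express[v=12; u_from=KiB; u_to=MiB]
RET  3/256
CALL chron.dayname[]
RET  Tuesday
CALL chron.drift[n=-188]
RET  2182-06-26
CALL filer.scanf[p=/trujog]
RET  [dopa, gowese, steflesa, wobebris/]

Answer: [dopa, gowese, steflesa, wobebris/]


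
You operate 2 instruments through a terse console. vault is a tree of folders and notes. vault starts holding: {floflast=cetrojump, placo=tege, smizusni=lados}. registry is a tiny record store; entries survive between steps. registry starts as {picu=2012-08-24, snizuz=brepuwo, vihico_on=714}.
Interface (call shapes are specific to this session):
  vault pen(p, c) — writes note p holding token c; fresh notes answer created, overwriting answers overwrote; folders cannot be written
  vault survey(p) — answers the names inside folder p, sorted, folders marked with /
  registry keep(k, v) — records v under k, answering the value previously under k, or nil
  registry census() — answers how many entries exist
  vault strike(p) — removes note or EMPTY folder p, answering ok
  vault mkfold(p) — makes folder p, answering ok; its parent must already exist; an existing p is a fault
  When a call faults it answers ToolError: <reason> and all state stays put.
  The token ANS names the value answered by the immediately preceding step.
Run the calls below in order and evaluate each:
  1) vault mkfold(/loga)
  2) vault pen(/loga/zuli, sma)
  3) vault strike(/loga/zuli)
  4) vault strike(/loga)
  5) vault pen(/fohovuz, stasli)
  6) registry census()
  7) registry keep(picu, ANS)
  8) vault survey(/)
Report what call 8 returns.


Answer: [floflast, fohovuz, placo, smizusni]

Derivation:
Act: vault mkfold[p: /loga]
Obs: ok
Act: vault pen[p: /loga/zuli; c: sma]
Obs: created
Act: vault strike[p: /loga/zuli]
Obs: ok
Act: vault strike[p: /loga]
Obs: ok
Act: vault pen[p: /fohovuz; c: stasli]
Obs: created
Act: registry census[]
Obs: 3
Act: registry keep[k: picu; v: ANS]
Obs: 2012-08-24
Act: vault survey[p: /]
Obs: [floflast, fohovuz, placo, smizusni]


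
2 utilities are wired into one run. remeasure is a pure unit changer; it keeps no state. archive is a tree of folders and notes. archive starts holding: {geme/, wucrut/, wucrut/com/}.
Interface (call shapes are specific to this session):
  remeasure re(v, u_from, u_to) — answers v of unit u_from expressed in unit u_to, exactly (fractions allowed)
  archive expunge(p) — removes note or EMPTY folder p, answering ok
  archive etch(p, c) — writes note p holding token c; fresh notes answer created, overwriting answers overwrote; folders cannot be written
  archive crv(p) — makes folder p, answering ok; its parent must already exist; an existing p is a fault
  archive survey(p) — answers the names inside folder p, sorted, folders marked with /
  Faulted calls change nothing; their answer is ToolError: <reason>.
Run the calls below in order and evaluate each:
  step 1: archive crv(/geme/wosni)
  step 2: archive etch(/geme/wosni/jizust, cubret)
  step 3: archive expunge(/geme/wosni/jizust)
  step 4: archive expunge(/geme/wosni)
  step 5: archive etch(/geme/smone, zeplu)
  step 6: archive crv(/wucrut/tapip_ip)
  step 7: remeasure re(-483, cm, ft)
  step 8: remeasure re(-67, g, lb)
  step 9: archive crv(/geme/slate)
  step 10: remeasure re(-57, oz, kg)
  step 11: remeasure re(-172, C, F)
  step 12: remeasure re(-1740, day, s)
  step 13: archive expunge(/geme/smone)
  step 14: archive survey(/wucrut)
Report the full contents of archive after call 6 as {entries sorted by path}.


Answer: {geme/, geme/smone=zeplu, wucrut/, wucrut/com/, wucrut/tapip_ip/}

Derivation:
~$ archive crv p→/geme/wosni
= ok
~$ archive etch p→/geme/wosni/jizust c→cubret
= created
~$ archive expunge p→/geme/wosni/jizust
= ok
~$ archive expunge p→/geme/wosni
= ok
~$ archive etch p→/geme/smone c→zeplu
= created
~$ archive crv p→/wucrut/tapip_ip
= ok
~$ remeasure re v→-483 u_from→cm u_to→ft
= -4025/254
~$ remeasure re v→-67 u_from→g u_to→lb
= -6700000/45359237
~$ archive crv p→/geme/slate
= ok
~$ remeasure re v→-57 u_from→oz u_to→kg
= -2585476509/1600000000
~$ remeasure re v→-172 u_from→C u_to→F
= -1388/5
~$ remeasure re v→-1740 u_from→day u_to→s
= -150336000
~$ archive expunge p→/geme/smone
= ok
~$ archive survey p→/wucrut
= [com/, tapip_ip/]


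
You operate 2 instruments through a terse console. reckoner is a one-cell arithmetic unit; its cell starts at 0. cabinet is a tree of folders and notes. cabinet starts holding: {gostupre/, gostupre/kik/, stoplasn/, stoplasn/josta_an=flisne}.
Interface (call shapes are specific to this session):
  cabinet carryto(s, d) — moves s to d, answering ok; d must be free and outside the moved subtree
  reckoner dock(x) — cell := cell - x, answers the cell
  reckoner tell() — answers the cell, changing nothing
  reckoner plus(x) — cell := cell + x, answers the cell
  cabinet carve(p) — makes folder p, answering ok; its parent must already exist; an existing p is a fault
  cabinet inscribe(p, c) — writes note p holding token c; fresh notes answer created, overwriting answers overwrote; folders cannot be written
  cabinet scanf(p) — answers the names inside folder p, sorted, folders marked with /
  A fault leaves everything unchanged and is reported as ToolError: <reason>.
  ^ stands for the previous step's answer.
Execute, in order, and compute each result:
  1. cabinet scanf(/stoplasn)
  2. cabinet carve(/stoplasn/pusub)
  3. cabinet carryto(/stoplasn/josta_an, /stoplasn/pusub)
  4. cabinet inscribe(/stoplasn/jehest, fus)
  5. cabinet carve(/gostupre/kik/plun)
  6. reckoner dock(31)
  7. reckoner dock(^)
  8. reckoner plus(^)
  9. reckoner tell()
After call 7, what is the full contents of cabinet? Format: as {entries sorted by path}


% 1. cabinet scanf(p='/stoplasn') -> [josta_an]
% 2. cabinet carve(p='/stoplasn/pusub') -> ok
% 3. cabinet carryto(s='/stoplasn/josta_an', d='/stoplasn/pusub') -> ToolError: exists
% 4. cabinet inscribe(p='/stoplasn/jehest', c='fus') -> created
% 5. cabinet carve(p='/gostupre/kik/plun') -> ok
% 6. reckoner dock(x='31') -> -31
% 7. reckoner dock(x='^') -> 0
% 8. reckoner plus(x='^') -> 0
% 9. reckoner tell() -> 0

Answer: {gostupre/, gostupre/kik/, gostupre/kik/plun/, stoplasn/, stoplasn/jehest=fus, stoplasn/josta_an=flisne, stoplasn/pusub/}


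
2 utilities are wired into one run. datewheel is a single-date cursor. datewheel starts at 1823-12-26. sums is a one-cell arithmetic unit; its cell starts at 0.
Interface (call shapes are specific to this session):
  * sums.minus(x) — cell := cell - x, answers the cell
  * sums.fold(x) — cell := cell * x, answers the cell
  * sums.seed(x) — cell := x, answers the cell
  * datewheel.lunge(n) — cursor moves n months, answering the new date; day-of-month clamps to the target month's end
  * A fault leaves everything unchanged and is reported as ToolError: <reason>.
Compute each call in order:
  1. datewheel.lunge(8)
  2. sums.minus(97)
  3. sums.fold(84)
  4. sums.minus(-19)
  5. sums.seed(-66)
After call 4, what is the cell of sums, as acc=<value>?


Answer: acc=-8129

Derivation:
Step: lunge[n: 8]
Result: 1824-08-26
Step: minus[x: 97]
Result: -97
Step: fold[x: 84]
Result: -8148
Step: minus[x: -19]
Result: -8129
Step: seed[x: -66]
Result: -66


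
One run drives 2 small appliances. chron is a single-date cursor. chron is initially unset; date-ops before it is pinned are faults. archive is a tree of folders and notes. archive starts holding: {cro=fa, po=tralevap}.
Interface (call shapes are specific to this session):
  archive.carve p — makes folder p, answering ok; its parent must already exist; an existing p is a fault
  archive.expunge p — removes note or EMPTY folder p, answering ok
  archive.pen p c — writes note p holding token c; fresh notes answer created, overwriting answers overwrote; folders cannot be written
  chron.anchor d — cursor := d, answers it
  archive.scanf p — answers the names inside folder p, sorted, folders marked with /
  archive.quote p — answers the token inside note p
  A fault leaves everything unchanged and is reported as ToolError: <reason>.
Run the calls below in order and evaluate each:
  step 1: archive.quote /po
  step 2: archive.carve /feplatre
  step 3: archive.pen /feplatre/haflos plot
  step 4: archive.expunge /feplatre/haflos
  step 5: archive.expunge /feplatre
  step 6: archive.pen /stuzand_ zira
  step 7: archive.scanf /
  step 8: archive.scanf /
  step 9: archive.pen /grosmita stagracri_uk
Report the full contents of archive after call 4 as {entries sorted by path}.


Answer: {cro=fa, feplatre/, po=tralevap}

Derivation:
$ archive.quote p='/po'
:: tralevap
$ archive.carve p='/feplatre'
:: ok
$ archive.pen p='/feplatre/haflos' c='plot'
:: created
$ archive.expunge p='/feplatre/haflos'
:: ok
$ archive.expunge p='/feplatre'
:: ok
$ archive.pen p='/stuzand_' c='zira'
:: created
$ archive.scanf p='/'
:: [cro, po, stuzand_]
$ archive.scanf p='/'
:: [cro, po, stuzand_]
$ archive.pen p='/grosmita' c='stagracri_uk'
:: created


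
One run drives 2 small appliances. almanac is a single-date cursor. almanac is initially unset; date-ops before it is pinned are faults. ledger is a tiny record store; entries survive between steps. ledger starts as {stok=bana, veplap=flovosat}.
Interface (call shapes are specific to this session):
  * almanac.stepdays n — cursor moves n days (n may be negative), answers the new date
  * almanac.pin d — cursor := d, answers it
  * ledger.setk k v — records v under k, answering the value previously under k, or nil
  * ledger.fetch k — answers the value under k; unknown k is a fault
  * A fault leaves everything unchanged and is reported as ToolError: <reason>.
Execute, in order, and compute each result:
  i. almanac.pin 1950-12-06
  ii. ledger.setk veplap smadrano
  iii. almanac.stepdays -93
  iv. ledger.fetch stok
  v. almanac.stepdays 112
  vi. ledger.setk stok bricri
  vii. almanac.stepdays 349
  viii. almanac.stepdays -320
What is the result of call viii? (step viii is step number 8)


·→ pin(d='1950-12-06')
·← 1950-12-06
·→ setk(k='veplap', v='smadrano')
·← flovosat
·→ stepdays(n='-93')
·← 1950-09-04
·→ fetch(k='stok')
·← bana
·→ stepdays(n='112')
·← 1950-12-25
·→ setk(k='stok', v='bricri')
·← bana
·→ stepdays(n='349')
·← 1951-12-09
·→ stepdays(n='-320')
·← 1951-01-23

Answer: 1951-01-23


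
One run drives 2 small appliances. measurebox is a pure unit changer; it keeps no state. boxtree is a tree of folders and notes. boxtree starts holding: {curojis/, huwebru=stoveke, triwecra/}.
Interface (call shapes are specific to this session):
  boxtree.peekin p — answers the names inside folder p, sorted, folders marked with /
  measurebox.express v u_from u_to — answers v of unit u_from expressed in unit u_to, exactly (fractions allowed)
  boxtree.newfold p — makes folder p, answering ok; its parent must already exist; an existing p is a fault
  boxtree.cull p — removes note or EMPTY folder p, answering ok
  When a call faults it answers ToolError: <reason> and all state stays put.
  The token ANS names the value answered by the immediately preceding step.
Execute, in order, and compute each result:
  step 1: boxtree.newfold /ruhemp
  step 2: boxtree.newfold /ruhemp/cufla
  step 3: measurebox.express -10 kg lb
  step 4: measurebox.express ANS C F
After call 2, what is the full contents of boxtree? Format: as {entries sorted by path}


Answer: {curojis/, huwebru=stoveke, ruhemp/, ruhemp/cufla/, triwecra/}

Derivation:
Do: boxtree.newfold[p='/ruhemp']
See: ok
Do: boxtree.newfold[p='/ruhemp/cufla']
See: ok
Do: measurebox.express[v='-10'; u_from='kg'; u_to='lb']
See: -1000000000/45359237
Do: measurebox.express[v='ANS'; u_from='C'; u_to='F']
See: -348504416/45359237


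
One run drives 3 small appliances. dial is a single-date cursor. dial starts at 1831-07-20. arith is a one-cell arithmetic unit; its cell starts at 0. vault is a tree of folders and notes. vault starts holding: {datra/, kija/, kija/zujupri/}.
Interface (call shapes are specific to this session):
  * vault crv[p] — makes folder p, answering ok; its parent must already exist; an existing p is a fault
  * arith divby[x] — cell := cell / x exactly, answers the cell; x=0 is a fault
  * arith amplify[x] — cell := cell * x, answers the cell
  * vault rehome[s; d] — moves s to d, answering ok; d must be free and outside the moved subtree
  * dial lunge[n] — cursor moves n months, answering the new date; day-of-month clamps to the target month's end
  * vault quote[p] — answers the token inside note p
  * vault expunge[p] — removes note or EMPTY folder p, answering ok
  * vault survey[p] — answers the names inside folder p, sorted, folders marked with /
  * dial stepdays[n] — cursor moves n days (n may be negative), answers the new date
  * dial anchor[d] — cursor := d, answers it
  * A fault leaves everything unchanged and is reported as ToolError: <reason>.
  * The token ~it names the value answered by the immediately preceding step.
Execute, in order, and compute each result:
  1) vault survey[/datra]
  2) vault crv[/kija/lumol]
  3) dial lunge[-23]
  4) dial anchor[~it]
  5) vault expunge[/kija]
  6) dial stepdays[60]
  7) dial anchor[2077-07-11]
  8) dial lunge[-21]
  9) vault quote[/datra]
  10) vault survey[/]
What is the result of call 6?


Answer: 1829-10-19

Derivation:
;; vault survey(p=/datra) -> []
;; vault crv(p=/kija/lumol) -> ok
;; dial lunge(n=-23) -> 1829-08-20
;; dial anchor(d=~it) -> 1829-08-20
;; vault expunge(p=/kija) -> ToolError: not empty
;; dial stepdays(n=60) -> 1829-10-19
;; dial anchor(d=2077-07-11) -> 2077-07-11
;; dial lunge(n=-21) -> 2075-10-11
;; vault quote(p=/datra) -> ToolError: is a directory
;; vault survey(p=/) -> [datra/, kija/]


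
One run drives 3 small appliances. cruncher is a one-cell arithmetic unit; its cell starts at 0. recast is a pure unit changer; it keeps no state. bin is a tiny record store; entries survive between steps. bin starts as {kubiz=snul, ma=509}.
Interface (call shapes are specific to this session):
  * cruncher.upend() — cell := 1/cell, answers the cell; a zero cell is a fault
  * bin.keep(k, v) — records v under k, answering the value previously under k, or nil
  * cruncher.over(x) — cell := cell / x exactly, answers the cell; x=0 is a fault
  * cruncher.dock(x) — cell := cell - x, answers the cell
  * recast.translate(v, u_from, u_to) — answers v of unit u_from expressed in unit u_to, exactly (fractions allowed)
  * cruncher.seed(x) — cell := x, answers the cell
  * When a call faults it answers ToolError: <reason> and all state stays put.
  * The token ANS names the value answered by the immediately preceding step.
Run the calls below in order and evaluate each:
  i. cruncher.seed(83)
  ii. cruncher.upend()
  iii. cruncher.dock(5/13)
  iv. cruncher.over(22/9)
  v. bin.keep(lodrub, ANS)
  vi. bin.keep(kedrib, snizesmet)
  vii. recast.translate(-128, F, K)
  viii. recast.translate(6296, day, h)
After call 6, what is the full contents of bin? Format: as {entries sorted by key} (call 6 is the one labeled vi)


Answer: {kedrib=snizesmet, kubiz=snul, lodrub=-1809/11869, ma=509}

Derivation:
Do: seed[x→83]
See: 83
Do: upend[]
See: 1/83
Do: dock[x→5/13]
See: -402/1079
Do: over[x→22/9]
See: -1809/11869
Do: keep[k→lodrub; v→ANS]
See: nil
Do: keep[k→kedrib; v→snizesmet]
See: nil
Do: translate[v→-128; u_from→F; u_to→K]
See: 33167/180
Do: translate[v→6296; u_from→day; u_to→h]
See: 151104


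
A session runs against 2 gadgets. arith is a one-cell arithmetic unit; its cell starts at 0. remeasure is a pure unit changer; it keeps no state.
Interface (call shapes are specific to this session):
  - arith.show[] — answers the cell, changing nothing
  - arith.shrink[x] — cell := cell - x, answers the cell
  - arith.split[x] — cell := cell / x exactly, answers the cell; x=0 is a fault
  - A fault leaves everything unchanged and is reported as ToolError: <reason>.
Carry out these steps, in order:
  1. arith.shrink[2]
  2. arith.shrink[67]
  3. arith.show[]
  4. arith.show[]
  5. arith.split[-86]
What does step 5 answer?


Step: shrink[x→2]
Result: -2
Step: shrink[x→67]
Result: -69
Step: show[]
Result: -69
Step: show[]
Result: -69
Step: split[x→-86]
Result: 69/86

Answer: 69/86


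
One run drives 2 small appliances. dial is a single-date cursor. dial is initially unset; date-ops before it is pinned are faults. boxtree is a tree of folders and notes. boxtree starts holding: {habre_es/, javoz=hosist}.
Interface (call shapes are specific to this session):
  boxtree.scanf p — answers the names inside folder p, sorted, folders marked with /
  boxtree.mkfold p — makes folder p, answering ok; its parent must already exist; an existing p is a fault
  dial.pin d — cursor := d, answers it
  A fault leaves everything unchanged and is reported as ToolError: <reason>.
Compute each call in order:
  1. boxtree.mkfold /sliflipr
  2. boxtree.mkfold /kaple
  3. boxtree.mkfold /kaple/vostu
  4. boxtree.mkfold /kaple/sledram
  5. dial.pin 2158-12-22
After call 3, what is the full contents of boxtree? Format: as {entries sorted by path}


> boxtree.mkfold p=/sliflipr
  ok
> boxtree.mkfold p=/kaple
  ok
> boxtree.mkfold p=/kaple/vostu
  ok
> boxtree.mkfold p=/kaple/sledram
  ok
> dial.pin d=2158-12-22
  2158-12-22

Answer: {habre_es/, javoz=hosist, kaple/, kaple/vostu/, sliflipr/}


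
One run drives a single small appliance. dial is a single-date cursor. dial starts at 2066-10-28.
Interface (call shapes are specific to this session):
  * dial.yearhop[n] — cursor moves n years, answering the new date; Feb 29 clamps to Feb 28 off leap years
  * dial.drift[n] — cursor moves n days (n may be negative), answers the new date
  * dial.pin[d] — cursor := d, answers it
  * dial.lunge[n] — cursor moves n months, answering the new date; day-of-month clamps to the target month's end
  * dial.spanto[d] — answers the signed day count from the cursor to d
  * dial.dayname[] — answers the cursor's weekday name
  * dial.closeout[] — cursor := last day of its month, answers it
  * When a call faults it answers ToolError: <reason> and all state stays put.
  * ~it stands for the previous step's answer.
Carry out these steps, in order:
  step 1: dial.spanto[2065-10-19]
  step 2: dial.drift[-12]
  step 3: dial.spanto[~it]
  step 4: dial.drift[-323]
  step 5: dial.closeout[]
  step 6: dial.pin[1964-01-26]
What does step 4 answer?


% dial.spanto d→2065-10-19
= -374
% dial.drift n→-12
= 2066-10-16
% dial.spanto d→~it
= 0
% dial.drift n→-323
= 2065-11-27
% dial.closeout
= 2065-11-30
% dial.pin d→1964-01-26
= 1964-01-26

Answer: 2065-11-27


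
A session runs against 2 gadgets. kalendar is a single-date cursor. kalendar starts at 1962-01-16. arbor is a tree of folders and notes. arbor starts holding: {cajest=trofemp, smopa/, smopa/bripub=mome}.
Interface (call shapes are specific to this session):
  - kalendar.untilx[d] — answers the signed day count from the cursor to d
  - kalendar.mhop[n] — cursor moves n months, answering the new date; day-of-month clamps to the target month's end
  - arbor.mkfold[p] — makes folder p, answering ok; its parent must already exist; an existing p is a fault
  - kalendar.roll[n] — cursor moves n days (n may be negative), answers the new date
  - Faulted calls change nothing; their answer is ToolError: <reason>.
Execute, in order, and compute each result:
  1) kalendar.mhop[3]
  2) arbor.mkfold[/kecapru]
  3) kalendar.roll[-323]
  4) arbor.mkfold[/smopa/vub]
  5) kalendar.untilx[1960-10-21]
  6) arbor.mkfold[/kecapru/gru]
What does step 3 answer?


Answer: 1961-05-28

Derivation:
Do: kalendar.mhop[n: 3]
See: 1962-04-16
Do: arbor.mkfold[p: /kecapru]
See: ok
Do: kalendar.roll[n: -323]
See: 1961-05-28
Do: arbor.mkfold[p: /smopa/vub]
See: ok
Do: kalendar.untilx[d: 1960-10-21]
See: -219
Do: arbor.mkfold[p: /kecapru/gru]
See: ok


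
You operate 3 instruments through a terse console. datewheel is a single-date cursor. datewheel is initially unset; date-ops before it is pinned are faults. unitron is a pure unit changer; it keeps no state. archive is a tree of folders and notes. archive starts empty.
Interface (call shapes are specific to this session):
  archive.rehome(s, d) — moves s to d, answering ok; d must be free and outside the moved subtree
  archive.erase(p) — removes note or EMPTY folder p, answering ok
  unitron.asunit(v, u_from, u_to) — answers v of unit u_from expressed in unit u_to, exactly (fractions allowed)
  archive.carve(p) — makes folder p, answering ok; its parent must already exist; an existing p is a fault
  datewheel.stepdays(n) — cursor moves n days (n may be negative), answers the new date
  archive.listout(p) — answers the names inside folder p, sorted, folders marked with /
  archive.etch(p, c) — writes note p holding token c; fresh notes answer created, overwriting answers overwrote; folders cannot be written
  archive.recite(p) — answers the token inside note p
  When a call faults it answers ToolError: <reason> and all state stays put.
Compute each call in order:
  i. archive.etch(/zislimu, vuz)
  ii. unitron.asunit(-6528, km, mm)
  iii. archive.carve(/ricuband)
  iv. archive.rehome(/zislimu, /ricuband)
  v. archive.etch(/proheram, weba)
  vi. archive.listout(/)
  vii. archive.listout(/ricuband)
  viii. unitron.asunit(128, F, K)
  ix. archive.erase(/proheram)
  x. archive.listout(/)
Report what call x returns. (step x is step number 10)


% archive.etch(/zislimu, vuz) => created
% unitron.asunit(-6528, km, mm) => -6528000000
% archive.carve(/ricuband) => ok
% archive.rehome(/zislimu, /ricuband) => ToolError: exists
% archive.etch(/proheram, weba) => created
% archive.listout(/) => [proheram, ricuband/, zislimu]
% archive.listout(/ricuband) => []
% unitron.asunit(128, F, K) => 19589/60
% archive.erase(/proheram) => ok
% archive.listout(/) => [ricuband/, zislimu]

Answer: [ricuband/, zislimu]


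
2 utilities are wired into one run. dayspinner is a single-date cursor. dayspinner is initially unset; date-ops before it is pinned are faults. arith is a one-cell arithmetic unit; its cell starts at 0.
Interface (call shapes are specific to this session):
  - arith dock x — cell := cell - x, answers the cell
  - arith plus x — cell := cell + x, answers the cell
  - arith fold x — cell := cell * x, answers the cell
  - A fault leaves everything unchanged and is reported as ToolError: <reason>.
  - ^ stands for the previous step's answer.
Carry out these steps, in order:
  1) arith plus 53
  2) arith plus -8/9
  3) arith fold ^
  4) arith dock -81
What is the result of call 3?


Answer: 219961/81

Derivation:
I run arith plus on x→53, and see 53.
Next I call arith plus on x→-8/9, which returns 469/9.
I use arith fold on x→^, and observe 219961/81.
I use arith dock on x→-81: 226522/81.


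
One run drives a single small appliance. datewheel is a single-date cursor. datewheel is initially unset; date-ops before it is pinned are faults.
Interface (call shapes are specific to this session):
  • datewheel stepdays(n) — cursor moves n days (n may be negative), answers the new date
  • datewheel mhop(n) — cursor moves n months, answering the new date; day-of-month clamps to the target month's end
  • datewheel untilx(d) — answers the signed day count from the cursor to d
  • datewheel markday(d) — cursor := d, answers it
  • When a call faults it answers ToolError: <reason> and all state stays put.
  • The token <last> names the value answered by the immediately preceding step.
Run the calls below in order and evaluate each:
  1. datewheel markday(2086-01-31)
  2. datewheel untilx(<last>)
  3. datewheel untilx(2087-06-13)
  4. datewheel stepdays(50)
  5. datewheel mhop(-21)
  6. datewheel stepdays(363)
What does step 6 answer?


Answer: 2085-06-20

Derivation:
// datewheel markday(d='2086-01-31') => 2086-01-31
// datewheel untilx(d='<last>') => 0
// datewheel untilx(d='2087-06-13') => 498
// datewheel stepdays(n='50') => 2086-03-22
// datewheel mhop(n='-21') => 2084-06-22
// datewheel stepdays(n='363') => 2085-06-20


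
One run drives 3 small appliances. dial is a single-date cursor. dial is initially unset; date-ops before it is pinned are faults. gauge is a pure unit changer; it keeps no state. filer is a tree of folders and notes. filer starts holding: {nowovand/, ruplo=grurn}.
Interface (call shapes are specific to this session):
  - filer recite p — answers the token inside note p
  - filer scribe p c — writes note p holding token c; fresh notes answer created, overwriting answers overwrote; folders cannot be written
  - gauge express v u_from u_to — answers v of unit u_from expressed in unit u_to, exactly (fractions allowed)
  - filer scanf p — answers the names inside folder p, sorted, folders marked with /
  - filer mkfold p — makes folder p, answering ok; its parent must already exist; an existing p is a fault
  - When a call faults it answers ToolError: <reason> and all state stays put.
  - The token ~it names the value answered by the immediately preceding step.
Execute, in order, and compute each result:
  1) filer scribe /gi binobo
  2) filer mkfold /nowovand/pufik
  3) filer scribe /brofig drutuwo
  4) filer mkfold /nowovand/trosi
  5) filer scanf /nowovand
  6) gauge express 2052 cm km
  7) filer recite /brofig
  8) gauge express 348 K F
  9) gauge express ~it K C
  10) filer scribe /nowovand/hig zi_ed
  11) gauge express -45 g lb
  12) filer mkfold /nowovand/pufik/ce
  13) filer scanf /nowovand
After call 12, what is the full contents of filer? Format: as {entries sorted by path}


Answer: {brofig=drutuwo, gi=binobo, nowovand/, nowovand/hig=zi_ed, nowovand/pufik/, nowovand/pufik/ce/, nowovand/trosi/, ruplo=grurn}

Derivation:
CALL filer scribe[p→/gi; c→binobo]
RET  created
CALL filer mkfold[p→/nowovand/pufik]
RET  ok
CALL filer scribe[p→/brofig; c→drutuwo]
RET  created
CALL filer mkfold[p→/nowovand/trosi]
RET  ok
CALL filer scanf[p→/nowovand]
RET  [pufik/, trosi/]
CALL gauge express[v→2052; u_from→cm; u_to→km]
RET  513/25000
CALL filer recite[p→/brofig]
RET  drutuwo
CALL gauge express[v→348; u_from→K; u_to→F]
RET  16673/100
CALL gauge express[v→~it; u_from→K; u_to→C]
RET  -5321/50
CALL filer scribe[p→/nowovand/hig; c→zi_ed]
RET  created
CALL gauge express[v→-45; u_from→g; u_to→lb]
RET  -4500000/45359237
CALL filer mkfold[p→/nowovand/pufik/ce]
RET  ok
CALL filer scanf[p→/nowovand]
RET  [hig, pufik/, trosi/]


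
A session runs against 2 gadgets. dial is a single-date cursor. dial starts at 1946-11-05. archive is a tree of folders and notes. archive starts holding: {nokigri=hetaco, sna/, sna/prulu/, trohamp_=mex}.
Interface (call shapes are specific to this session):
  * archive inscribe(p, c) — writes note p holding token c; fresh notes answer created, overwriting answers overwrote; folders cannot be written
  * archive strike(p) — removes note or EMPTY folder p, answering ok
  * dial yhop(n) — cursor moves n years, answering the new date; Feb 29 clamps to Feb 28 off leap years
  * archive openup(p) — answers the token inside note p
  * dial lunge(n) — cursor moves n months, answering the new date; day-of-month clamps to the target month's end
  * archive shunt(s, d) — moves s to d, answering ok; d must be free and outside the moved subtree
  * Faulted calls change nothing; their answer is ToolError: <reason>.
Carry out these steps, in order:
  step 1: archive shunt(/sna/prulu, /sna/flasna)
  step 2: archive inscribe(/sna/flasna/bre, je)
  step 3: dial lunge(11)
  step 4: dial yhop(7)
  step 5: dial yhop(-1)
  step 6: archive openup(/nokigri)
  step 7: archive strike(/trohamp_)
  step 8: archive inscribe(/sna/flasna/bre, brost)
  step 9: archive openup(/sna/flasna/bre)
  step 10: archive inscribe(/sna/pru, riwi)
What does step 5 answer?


Using archive shunt passing s→/sna/prulu, d→/sna/flasna, and see ok.
Next I call archive inscribe passing p→/sna/flasna/bre, c→je, and get created.
I use dial lunge passing n→11, and observe 1947-10-05.
Using dial yhop passing n→7, giving 1954-10-05.
Then dial yhop passing n→-1: 1953-10-05.
I call archive openup passing p→/nokigri, → hetaco.
I try archive strike passing p→/trohamp_, giving ok.
I try archive inscribe passing p→/sna/flasna/bre, c→brost, which returns overwrote.
I use archive openup passing p→/sna/flasna/bre: brost.
I try archive inscribe passing p→/sna/pru, c→riwi, and get created.

Answer: 1953-10-05


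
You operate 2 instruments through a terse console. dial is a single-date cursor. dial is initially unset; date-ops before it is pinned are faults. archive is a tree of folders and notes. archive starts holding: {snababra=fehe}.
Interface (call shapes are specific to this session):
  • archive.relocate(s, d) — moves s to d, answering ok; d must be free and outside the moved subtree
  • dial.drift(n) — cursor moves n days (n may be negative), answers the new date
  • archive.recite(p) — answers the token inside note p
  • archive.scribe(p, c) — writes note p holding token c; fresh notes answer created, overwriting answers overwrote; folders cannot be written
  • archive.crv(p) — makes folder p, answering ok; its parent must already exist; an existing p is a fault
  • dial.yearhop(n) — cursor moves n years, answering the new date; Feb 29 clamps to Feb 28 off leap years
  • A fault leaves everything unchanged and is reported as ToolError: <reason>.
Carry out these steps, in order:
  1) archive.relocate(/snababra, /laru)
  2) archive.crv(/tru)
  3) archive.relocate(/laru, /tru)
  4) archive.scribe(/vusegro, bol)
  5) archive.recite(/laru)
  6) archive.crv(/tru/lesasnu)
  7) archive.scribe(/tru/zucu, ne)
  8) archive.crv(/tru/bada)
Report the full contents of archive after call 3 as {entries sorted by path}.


Answer: {laru=fehe, tru/}

Derivation:
[in] archive.relocate /snababra /laru
  ok
[in] archive.crv /tru
  ok
[in] archive.relocate /laru /tru
  ToolError: exists
[in] archive.scribe /vusegro bol
  created
[in] archive.recite /laru
  fehe
[in] archive.crv /tru/lesasnu
  ok
[in] archive.scribe /tru/zucu ne
  created
[in] archive.crv /tru/bada
  ok


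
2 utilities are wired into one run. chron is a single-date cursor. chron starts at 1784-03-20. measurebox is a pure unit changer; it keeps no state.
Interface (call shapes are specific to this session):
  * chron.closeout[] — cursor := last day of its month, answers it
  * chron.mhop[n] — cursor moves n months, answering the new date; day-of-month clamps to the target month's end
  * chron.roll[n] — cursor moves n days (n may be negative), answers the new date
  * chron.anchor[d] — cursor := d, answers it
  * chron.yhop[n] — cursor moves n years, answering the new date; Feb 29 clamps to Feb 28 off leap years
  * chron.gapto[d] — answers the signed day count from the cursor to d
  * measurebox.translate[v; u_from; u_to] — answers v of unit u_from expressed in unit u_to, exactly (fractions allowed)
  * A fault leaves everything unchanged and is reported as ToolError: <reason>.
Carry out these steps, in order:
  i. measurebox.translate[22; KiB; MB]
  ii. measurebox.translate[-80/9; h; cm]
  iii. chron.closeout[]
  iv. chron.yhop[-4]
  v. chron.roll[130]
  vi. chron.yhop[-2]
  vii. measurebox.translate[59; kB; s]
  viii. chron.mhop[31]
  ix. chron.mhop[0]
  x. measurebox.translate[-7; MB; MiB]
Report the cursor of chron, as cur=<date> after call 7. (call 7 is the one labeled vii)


Answer: cur=1778-08-08

Derivation:
Next I call measurebox.translate with v='22', u_from='KiB', u_to='MB', giving 352/15625.
Now I run measurebox.translate with v='-80/9', u_from='h', u_to='cm', which returns ToolError: incompatible units.
I invoke chron.closeout(), → 1784-03-31.
Invoking chron.yhop with n='-4', yielding 1780-03-31.
Now I run chron.roll with n='130': 1780-08-08.
I use chron.yhop with n='-2', which returns 1778-08-08.
I invoke measurebox.translate with v='59', u_from='kB', u_to='s', which returns ToolError: incompatible units.
Using chron.mhop with n='31', and get 1781-03-08.
I use chron.mhop with n='0', giving 1781-03-08.
Next I call measurebox.translate with v='-7', u_from='MB', u_to='MiB', and get -109375/16384.


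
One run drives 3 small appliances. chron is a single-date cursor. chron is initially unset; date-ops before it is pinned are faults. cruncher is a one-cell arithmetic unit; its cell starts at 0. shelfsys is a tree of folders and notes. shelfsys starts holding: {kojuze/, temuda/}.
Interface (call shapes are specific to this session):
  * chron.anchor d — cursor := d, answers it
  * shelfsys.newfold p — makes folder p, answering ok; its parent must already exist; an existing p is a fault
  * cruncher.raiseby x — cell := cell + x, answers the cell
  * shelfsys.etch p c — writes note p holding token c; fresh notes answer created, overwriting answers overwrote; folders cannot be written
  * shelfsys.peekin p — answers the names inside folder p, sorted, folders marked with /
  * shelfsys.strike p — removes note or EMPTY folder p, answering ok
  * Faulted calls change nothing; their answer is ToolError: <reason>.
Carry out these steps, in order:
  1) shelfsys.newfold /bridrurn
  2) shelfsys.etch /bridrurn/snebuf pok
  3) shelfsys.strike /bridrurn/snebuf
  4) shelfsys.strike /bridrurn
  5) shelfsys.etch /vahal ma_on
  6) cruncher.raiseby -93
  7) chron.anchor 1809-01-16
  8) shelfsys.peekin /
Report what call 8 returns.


Do: shelfsys.newfold[p→/bridrurn]
See: ok
Do: shelfsys.etch[p→/bridrurn/snebuf; c→pok]
See: created
Do: shelfsys.strike[p→/bridrurn/snebuf]
See: ok
Do: shelfsys.strike[p→/bridrurn]
See: ok
Do: shelfsys.etch[p→/vahal; c→ma_on]
See: created
Do: cruncher.raiseby[x→-93]
See: -93
Do: chron.anchor[d→1809-01-16]
See: 1809-01-16
Do: shelfsys.peekin[p→/]
See: [kojuze/, temuda/, vahal]

Answer: [kojuze/, temuda/, vahal]


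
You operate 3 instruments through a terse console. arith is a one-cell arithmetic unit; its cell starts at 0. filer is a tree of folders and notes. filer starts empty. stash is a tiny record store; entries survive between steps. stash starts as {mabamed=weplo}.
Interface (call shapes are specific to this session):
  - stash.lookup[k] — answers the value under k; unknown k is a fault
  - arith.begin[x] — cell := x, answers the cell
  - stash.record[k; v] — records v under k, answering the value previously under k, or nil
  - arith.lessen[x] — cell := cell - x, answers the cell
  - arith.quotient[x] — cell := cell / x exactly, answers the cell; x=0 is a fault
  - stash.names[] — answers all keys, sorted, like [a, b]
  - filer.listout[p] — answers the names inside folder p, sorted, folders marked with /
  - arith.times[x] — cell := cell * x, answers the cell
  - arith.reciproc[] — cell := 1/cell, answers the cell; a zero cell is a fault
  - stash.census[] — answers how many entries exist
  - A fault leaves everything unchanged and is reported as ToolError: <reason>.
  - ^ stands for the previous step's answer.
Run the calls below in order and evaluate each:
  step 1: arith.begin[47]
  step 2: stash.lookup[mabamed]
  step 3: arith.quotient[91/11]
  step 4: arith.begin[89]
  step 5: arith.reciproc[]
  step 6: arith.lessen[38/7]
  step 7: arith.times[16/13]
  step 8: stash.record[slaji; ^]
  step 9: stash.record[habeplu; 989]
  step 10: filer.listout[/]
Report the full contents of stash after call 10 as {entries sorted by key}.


Answer: {habeplu=989, mabamed=weplo, slaji=-54000/8099}

Derivation:
;; 1. arith.begin(47) => 47
;; 2. stash.lookup(mabamed) => weplo
;; 3. arith.quotient(91/11) => 517/91
;; 4. arith.begin(89) => 89
;; 5. arith.reciproc() => 1/89
;; 6. arith.lessen(38/7) => -3375/623
;; 7. arith.times(16/13) => -54000/8099
;; 8. stash.record(slaji, ^) => nil
;; 9. stash.record(habeplu, 989) => nil
;; 10. filer.listout(/) => []


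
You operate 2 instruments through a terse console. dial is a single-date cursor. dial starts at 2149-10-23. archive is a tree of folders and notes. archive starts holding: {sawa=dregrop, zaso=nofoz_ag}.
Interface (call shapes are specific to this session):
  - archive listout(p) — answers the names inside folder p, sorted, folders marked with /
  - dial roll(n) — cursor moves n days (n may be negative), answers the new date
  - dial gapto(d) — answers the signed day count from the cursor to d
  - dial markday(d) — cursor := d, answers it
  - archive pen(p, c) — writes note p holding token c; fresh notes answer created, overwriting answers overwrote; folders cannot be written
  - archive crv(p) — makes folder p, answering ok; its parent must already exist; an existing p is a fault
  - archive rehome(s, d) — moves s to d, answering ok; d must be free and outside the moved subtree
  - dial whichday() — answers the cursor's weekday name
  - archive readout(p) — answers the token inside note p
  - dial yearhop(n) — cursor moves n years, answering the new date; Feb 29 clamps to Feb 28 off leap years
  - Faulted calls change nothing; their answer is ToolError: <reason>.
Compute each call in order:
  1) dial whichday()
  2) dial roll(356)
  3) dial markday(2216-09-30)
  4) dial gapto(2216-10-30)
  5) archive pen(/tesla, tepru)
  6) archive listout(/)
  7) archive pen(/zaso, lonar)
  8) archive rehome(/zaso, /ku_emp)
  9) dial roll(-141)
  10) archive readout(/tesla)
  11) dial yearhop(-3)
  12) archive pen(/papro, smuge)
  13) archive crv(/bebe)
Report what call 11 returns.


Answer: 2213-05-12

Derivation:
-- dial whichday() : Thursday
-- dial roll(356) : 2150-10-14
-- dial markday(2216-09-30) : 2216-09-30
-- dial gapto(2216-10-30) : 30
-- archive pen(/tesla, tepru) : created
-- archive listout(/) : [sawa, tesla, zaso]
-- archive pen(/zaso, lonar) : overwrote
-- archive rehome(/zaso, /ku_emp) : ok
-- dial roll(-141) : 2216-05-12
-- archive readout(/tesla) : tepru
-- dial yearhop(-3) : 2213-05-12
-- archive pen(/papro, smuge) : created
-- archive crv(/bebe) : ok
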